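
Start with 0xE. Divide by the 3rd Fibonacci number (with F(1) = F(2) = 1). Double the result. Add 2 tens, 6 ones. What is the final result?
Convert 0xE (hexadecimal) → 14 (decimal)
Start: 14
Convert the 3rd Fibonacci number (with F(1) = F(2) = 1) (Fibonacci index) → 1, 1, 2 → 2 (decimal)
14 ÷ 2 = 7
7 × 2 = 14
Convert 2 tens, 6 ones (place-value notation) → 2×10 + 6 = 26 (decimal)
14 + 26 = 40
40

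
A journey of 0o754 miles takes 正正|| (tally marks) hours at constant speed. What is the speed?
Convert 0o754 (octal) → 7×64 + 5×8 + 4 = 492 (decimal)
Convert 正正|| (tally marks) → 5 + 5 + 2 = 12 (decimal)
Compute 492 ÷ 12 = 41
41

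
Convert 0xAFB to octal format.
Convert 0xAFB (hexadecimal) → 10×256 + 15×16 + 11 = 2811 (decimal)
Convert 2811 (decimal) → 2811 = 5×512 + 3×64 + 7×8 + 3 → 0o5373 (octal)
0o5373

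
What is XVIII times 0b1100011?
Convert XVIII (Roman numeral) → 10 + 5 + 1 + 1 + 1 = 18 (decimal)
Convert 0b1100011 (binary) → 64 + 32 + 2 + 1 = 99 (decimal)
Compute 18 × 99 = 1782
1782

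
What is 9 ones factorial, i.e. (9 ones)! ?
Convert 9 ones (place-value notation) → 9 (decimal)
Compute 9! = 362880
362880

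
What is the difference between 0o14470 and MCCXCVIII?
Convert 0o14470 (octal) → 1×4096 + 4×512 + 4×64 + 7×8 = 6456 (decimal)
Convert MCCXCVIII (Roman numeral) → 1000 + 100 + 100 + 90 + 5 + 1 + 1 + 1 = 1298 (decimal)
Difference: |6456 - 1298| = 5158
5158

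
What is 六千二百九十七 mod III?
Convert 六千二百九十七 (Chinese numeral) → 6×1000 + 2×100 + 9×10 + 7 = 6297 (decimal)
Convert III (Roman numeral) → 1 + 1 + 1 = 3 (decimal)
Compute 6297 mod 3 = 0
0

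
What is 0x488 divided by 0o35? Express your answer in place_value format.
Convert 0x488 (hexadecimal) → 4×256 + 8×16 + 8 = 1160 (decimal)
Convert 0o35 (octal) → 3×8 + 5 = 29 (decimal)
Compute 1160 ÷ 29 = 40
Convert 40 (decimal) → 40 = 4×10 → 4 tens (place-value notation)
4 tens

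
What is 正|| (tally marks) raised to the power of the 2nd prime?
Convert 正|| (tally marks) → 5 + 2 = 7 (decimal)
Convert the 2nd prime (prime index) → 3 (decimal)
Compute 7 ^ 3 = 343
343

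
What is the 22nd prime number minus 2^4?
The 22nd prime number = 79
Convert 2^4 (power) → 16 (decimal)
Compute 79 - 16 = 63
63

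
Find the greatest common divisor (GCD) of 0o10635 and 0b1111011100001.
Convert 0o10635 (octal) → 1×4096 + 6×64 + 3×8 + 5 = 4509 (decimal)
Convert 0b1111011100001 (binary) → 4096 + 2048 + 1024 + 512 + 128 + 64 + 32 + 1 = 7905 (decimal)
Compute gcd(4509, 7905) = 3
3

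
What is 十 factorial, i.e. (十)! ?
Convert 十 (Chinese numeral) → 1×10 = 10 (decimal)
Compute 10! = 3628800
3628800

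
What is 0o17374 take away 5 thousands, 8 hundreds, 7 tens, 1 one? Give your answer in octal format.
Convert 0o17374 (octal) → 1×4096 + 7×512 + 3×64 + 7×8 + 4 = 7932 (decimal)
Convert 5 thousands, 8 hundreds, 7 tens, 1 one (place-value notation) → 5×1000 + 8×100 + 7×10 + 1 = 5871 (decimal)
Compute 7932 - 5871 = 2061
Convert 2061 (decimal) → 2061 = 4×512 + 1×8 + 5 → 0o4015 (octal)
0o4015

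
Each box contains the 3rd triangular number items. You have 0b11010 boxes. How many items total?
Convert the 3rd triangular number (triangular index) → 3×4/2 = 6 (decimal)
Convert 0b11010 (binary) → 16 + 8 + 2 = 26 (decimal)
Compute 6 × 26 = 156
156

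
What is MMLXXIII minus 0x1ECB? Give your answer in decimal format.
Convert MMLXXIII (Roman numeral) → 1000 + 1000 + 50 + 10 + 10 + 1 + 1 + 1 = 2073 (decimal)
Convert 0x1ECB (hexadecimal) → 1×4096 + 14×256 + 12×16 + 11 = 7883 (decimal)
Compute 2073 - 7883 = -5810
-5810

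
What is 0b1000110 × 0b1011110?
Convert 0b1000110 (binary) → 64 + 4 + 2 = 70 (decimal)
Convert 0b1011110 (binary) → 64 + 16 + 8 + 4 + 2 = 94 (decimal)
Compute 70 × 94 = 6580
6580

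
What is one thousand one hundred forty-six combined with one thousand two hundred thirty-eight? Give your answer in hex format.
Convert one thousand one hundred forty-six (English words) → 1×1000 + 1×100 + 46 = 1146 (decimal)
Convert one thousand two hundred thirty-eight (English words) → 1×1000 + 2×100 + 38 = 1238 (decimal)
Compute 1146 + 1238 = 2384
Convert 2384 (decimal) → 2384 = 9×256 + 5×16 → 0x950 (hexadecimal)
0x950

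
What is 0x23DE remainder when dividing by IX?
Convert 0x23DE (hexadecimal) → 2×4096 + 3×256 + 13×16 + 14 = 9182 (decimal)
Convert IX (Roman numeral) → 9 (decimal)
Compute 9182 mod 9 = 2
2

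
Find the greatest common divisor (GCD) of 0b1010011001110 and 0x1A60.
Convert 0b1010011001110 (binary) → 4096 + 1024 + 128 + 64 + 8 + 4 + 2 = 5326 (decimal)
Convert 0x1A60 (hexadecimal) → 1×4096 + 10×256 + 6×16 = 6752 (decimal)
Compute gcd(5326, 6752) = 2
2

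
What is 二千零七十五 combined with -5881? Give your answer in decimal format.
Convert 二千零七十五 (Chinese numeral) → 2×1000 + 7×10 + 5 = 2075 (decimal)
Compute 2075 + -5881 = -3806
-3806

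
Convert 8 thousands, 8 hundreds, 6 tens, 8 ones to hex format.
Convert 8 thousands, 8 hundreds, 6 tens, 8 ones (place-value notation) → 8×1000 + 8×100 + 6×10 + 8 = 8868 (decimal)
Convert 8868 (decimal) → 8868 = 2×4096 + 2×256 + 10×16 + 4 → 0x22A4 (hexadecimal)
0x22A4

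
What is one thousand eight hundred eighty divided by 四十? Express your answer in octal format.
Convert one thousand eight hundred eighty (English words) → 1×1000 + 8×100 + 80 = 1880 (decimal)
Convert 四十 (Chinese numeral) → 4×10 = 40 (decimal)
Compute 1880 ÷ 40 = 47
Convert 47 (decimal) → 47 = 5×8 + 7 → 0o57 (octal)
0o57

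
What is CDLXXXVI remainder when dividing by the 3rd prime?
Convert CDLXXXVI (Roman numeral) → 400 + 50 + 10 + 10 + 10 + 5 + 1 = 486 (decimal)
Convert the 3rd prime (prime index) → 5 (decimal)
Compute 486 mod 5 = 1
1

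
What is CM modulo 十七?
Convert CM (Roman numeral) → 900 (decimal)
Convert 十七 (Chinese numeral) → 1×10 + 7 = 17 (decimal)
Compute 900 mod 17 = 16
16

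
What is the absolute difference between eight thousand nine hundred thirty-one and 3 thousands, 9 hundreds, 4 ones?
Convert eight thousand nine hundred thirty-one (English words) → 8×1000 + 9×100 + 31 = 8931 (decimal)
Convert 3 thousands, 9 hundreds, 4 ones (place-value notation) → 3×1000 + 9×100 + 4 = 3904 (decimal)
Compute |8931 - 3904| = 5027
5027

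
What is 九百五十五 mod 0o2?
Convert 九百五十五 (Chinese numeral) → 9×100 + 5×10 + 5 = 955 (decimal)
Convert 0o2 (octal) → 2 (decimal)
Compute 955 mod 2 = 1
1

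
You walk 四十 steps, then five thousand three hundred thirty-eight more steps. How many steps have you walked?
Convert 四十 (Chinese numeral) → 4×10 = 40 (decimal)
Convert five thousand three hundred thirty-eight (English words) → 5×1000 + 3×100 + 38 = 5338 (decimal)
Compute 40 + 5338 = 5378
5378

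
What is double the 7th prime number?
The 7th prime number = 17
Compute 17 × 2 = 34
34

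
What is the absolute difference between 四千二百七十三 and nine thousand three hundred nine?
Convert 四千二百七十三 (Chinese numeral) → 4×1000 + 2×100 + 7×10 + 3 = 4273 (decimal)
Convert nine thousand three hundred nine (English words) → 9×1000 + 3×100 + 9 = 9309 (decimal)
Compute |4273 - 9309| = 5036
5036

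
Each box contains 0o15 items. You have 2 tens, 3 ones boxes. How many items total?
Convert 0o15 (octal) → 1×8 + 5 = 13 (decimal)
Convert 2 tens, 3 ones (place-value notation) → 2×10 + 3 = 23 (decimal)
Compute 13 × 23 = 299
299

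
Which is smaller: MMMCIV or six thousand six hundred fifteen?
Convert MMMCIV (Roman numeral) → 1000 + 1000 + 1000 + 100 + 4 = 3104 (decimal)
Convert six thousand six hundred fifteen (English words) → 6×1000 + 6×100 + 15 = 6615 (decimal)
Compare 3104 vs 6615: smaller = 3104
3104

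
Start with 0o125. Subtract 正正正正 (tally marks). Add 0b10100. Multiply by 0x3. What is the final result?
Convert 0o125 (octal) → 1×64 + 2×8 + 5 = 85 (decimal)
Start: 85
Convert 正正正正 (tally marks) → 5 + 5 + 5 + 5 = 20 (decimal)
85 - 20 = 65
Convert 0b10100 (binary) → 16 + 4 = 20 (decimal)
65 + 20 = 85
Convert 0x3 (hexadecimal) → 3 (decimal)
85 × 3 = 255
255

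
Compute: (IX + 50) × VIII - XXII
Convert IX (Roman numeral) → 9 (decimal)
Convert VIII (Roman numeral) → 5 + 1 + 1 + 1 = 8 (decimal)
Convert XXII (Roman numeral) → 10 + 10 + 1 + 1 = 22 (decimal)
Expression in decimal: (9 + 50) × 8 - 22
Parentheses first: 9 + 50 = 59
Multiply: 59 × 8 = 472
Subtract: 472 - 22 = 450
450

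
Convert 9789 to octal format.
Convert 9789 (decimal) → 9789 = 2×4096 + 3×512 + 7×8 + 5 → 0o23075 (octal)
0o23075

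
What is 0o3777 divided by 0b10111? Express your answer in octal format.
Convert 0o3777 (octal) → 3×512 + 7×64 + 7×8 + 7 = 2047 (decimal)
Convert 0b10111 (binary) → 16 + 4 + 2 + 1 = 23 (decimal)
Compute 2047 ÷ 23 = 89
Convert 89 (decimal) → 89 = 1×64 + 3×8 + 1 → 0o131 (octal)
0o131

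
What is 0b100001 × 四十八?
Convert 0b100001 (binary) → 32 + 1 = 33 (decimal)
Convert 四十八 (Chinese numeral) → 4×10 + 8 = 48 (decimal)
Compute 33 × 48 = 1584
1584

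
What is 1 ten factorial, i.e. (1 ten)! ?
Convert 1 ten (place-value notation) → 1×10 = 10 (decimal)
Compute 10! = 3628800
3628800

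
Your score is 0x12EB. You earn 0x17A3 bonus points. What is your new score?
Convert 0x12EB (hexadecimal) → 1×4096 + 2×256 + 14×16 + 11 = 4843 (decimal)
Convert 0x17A3 (hexadecimal) → 1×4096 + 7×256 + 10×16 + 3 = 6051 (decimal)
Compute 4843 + 6051 = 10894
10894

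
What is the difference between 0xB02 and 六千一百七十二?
Convert 0xB02 (hexadecimal) → 11×256 + 2 = 2818 (decimal)
Convert 六千一百七十二 (Chinese numeral) → 6×1000 + 1×100 + 7×10 + 2 = 6172 (decimal)
Difference: |2818 - 6172| = 3354
3354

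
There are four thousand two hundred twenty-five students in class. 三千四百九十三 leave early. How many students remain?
Convert four thousand two hundred twenty-five (English words) → 4×1000 + 2×100 + 25 = 4225 (decimal)
Convert 三千四百九十三 (Chinese numeral) → 3×1000 + 4×100 + 9×10 + 3 = 3493 (decimal)
Compute 4225 - 3493 = 732
732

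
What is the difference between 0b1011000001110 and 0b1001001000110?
Convert 0b1011000001110 (binary) → 4096 + 1024 + 512 + 8 + 4 + 2 = 5646 (decimal)
Convert 0b1001001000110 (binary) → 4096 + 512 + 64 + 4 + 2 = 4678 (decimal)
Difference: |5646 - 4678| = 968
968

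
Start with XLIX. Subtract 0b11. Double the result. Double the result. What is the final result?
Convert XLIX (Roman numeral) → 40 + 9 = 49 (decimal)
Start: 49
Convert 0b11 (binary) → 2 + 1 = 3 (decimal)
49 - 3 = 46
46 × 2 = 92
92 × 2 = 184
184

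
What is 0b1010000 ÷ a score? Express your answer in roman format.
Convert 0b1010000 (binary) → 64 + 16 = 80 (decimal)
Convert a score (colloquial) → 20 (decimal)
Compute 80 ÷ 20 = 4
Convert 4 (decimal) → IV (Roman numeral)
IV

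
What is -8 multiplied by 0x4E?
Convert 0x4E (hexadecimal) → 4×16 + 14 = 78 (decimal)
Compute -8 × 78 = -624
-624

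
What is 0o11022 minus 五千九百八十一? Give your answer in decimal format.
Convert 0o11022 (octal) → 1×4096 + 1×512 + 2×8 + 2 = 4626 (decimal)
Convert 五千九百八十一 (Chinese numeral) → 5×1000 + 9×100 + 8×10 + 1 = 5981 (decimal)
Compute 4626 - 5981 = -1355
-1355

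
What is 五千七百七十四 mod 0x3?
Convert 五千七百七十四 (Chinese numeral) → 5×1000 + 7×100 + 7×10 + 4 = 5774 (decimal)
Convert 0x3 (hexadecimal) → 3 (decimal)
Compute 5774 mod 3 = 2
2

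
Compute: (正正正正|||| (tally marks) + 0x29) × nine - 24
Convert 正正正正|||| (tally marks) → 5 + 5 + 5 + 5 + 4 = 24 (decimal)
Convert 0x29 (hexadecimal) → 2×16 + 9 = 41 (decimal)
Convert nine (English words) → 9 (decimal)
Expression in decimal: (24 + 41) × 9 - 24
Parentheses first: 24 + 41 = 65
Multiply: 65 × 9 = 585
Subtract: 585 - 24 = 561
561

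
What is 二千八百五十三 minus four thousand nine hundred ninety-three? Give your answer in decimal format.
Convert 二千八百五十三 (Chinese numeral) → 2×1000 + 8×100 + 5×10 + 3 = 2853 (decimal)
Convert four thousand nine hundred ninety-three (English words) → 4×1000 + 9×100 + 93 = 4993 (decimal)
Compute 2853 - 4993 = -2140
-2140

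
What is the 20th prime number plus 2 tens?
The 20th prime number = 71
Convert 2 tens (place-value notation) → 2×10 = 20 (decimal)
Compute 71 + 20 = 91
91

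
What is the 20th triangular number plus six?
The 20th triangular number = 20×21/2 = 210
Convert six (English words) → 6 (decimal)
Compute 210 + 6 = 216
216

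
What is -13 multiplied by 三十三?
Convert 三十三 (Chinese numeral) → 3×10 + 3 = 33 (decimal)
Compute -13 × 33 = -429
-429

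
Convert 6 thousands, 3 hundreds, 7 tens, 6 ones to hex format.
Convert 6 thousands, 3 hundreds, 7 tens, 6 ones (place-value notation) → 6×1000 + 3×100 + 7×10 + 6 = 6376 (decimal)
Convert 6376 (decimal) → 6376 = 1×4096 + 8×256 + 14×16 + 8 → 0x18E8 (hexadecimal)
0x18E8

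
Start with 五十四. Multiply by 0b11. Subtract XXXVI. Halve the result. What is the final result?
Convert 五十四 (Chinese numeral) → 5×10 + 4 = 54 (decimal)
Start: 54
Convert 0b11 (binary) → 2 + 1 = 3 (decimal)
54 × 3 = 162
Convert XXXVI (Roman numeral) → 10 + 10 + 10 + 5 + 1 = 36 (decimal)
162 - 36 = 126
126 ÷ 2 = 63
63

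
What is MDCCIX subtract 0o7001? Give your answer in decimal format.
Convert MDCCIX (Roman numeral) → 1000 + 500 + 100 + 100 + 9 = 1709 (decimal)
Convert 0o7001 (octal) → 7×512 + 1 = 3585 (decimal)
Compute 1709 - 3585 = -1876
-1876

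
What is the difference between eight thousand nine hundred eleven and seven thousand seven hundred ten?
Convert eight thousand nine hundred eleven (English words) → 8×1000 + 9×100 + 11 = 8911 (decimal)
Convert seven thousand seven hundred ten (English words) → 7×1000 + 7×100 + 10 = 7710 (decimal)
Difference: |8911 - 7710| = 1201
1201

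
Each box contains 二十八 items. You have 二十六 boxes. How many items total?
Convert 二十八 (Chinese numeral) → 2×10 + 8 = 28 (decimal)
Convert 二十六 (Chinese numeral) → 2×10 + 6 = 26 (decimal)
Compute 28 × 26 = 728
728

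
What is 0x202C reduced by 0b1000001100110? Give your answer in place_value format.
Convert 0x202C (hexadecimal) → 2×4096 + 2×16 + 12 = 8236 (decimal)
Convert 0b1000001100110 (binary) → 4096 + 64 + 32 + 4 + 2 = 4198 (decimal)
Compute 8236 - 4198 = 4038
Convert 4038 (decimal) → 4038 = 4×1000 + 3×10 + 8 → 4 thousands, 3 tens, 8 ones (place-value notation)
4 thousands, 3 tens, 8 ones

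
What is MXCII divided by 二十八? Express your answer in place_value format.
Convert MXCII (Roman numeral) → 1000 + 90 + 1 + 1 = 1092 (decimal)
Convert 二十八 (Chinese numeral) → 2×10 + 8 = 28 (decimal)
Compute 1092 ÷ 28 = 39
Convert 39 (decimal) → 39 = 3×10 + 9 → 3 tens, 9 ones (place-value notation)
3 tens, 9 ones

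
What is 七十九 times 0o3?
Convert 七十九 (Chinese numeral) → 7×10 + 9 = 79 (decimal)
Convert 0o3 (octal) → 3 (decimal)
Compute 79 × 3 = 237
237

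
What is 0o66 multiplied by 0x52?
Convert 0o66 (octal) → 6×8 + 6 = 54 (decimal)
Convert 0x52 (hexadecimal) → 5×16 + 2 = 82 (decimal)
Compute 54 × 82 = 4428
4428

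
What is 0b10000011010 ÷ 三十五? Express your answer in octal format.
Convert 0b10000011010 (binary) → 1024 + 16 + 8 + 2 = 1050 (decimal)
Convert 三十五 (Chinese numeral) → 3×10 + 5 = 35 (decimal)
Compute 1050 ÷ 35 = 30
Convert 30 (decimal) → 30 = 3×8 + 6 → 0o36 (octal)
0o36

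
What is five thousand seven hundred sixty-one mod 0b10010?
Convert five thousand seven hundred sixty-one (English words) → 5×1000 + 7×100 + 61 = 5761 (decimal)
Convert 0b10010 (binary) → 16 + 2 = 18 (decimal)
Compute 5761 mod 18 = 1
1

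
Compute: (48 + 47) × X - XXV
Convert X (Roman numeral) → 10 (decimal)
Convert XXV (Roman numeral) → 10 + 10 + 5 = 25 (decimal)
Expression in decimal: (48 + 47) × 10 - 25
Parentheses first: 48 + 47 = 95
Multiply: 95 × 10 = 950
Subtract: 950 - 25 = 925
925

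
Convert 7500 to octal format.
Convert 7500 (decimal) → 7500 = 1×4096 + 6×512 + 5×64 + 1×8 + 4 → 0o16514 (octal)
0o16514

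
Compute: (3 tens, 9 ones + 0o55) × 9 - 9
Convert 3 tens, 9 ones (place-value notation) → 3×10 + 9 = 39 (decimal)
Convert 0o55 (octal) → 5×8 + 5 = 45 (decimal)
Expression in decimal: (39 + 45) × 9 - 9
Parentheses first: 39 + 45 = 84
Multiply: 84 × 9 = 756
Subtract: 756 - 9 = 747
747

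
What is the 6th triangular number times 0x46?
Convert the 6th triangular number (triangular index) → 6×7/2 = 21 (decimal)
Convert 0x46 (hexadecimal) → 4×16 + 6 = 70 (decimal)
Compute 21 × 70 = 1470
1470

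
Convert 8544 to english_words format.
Convert 8544 (decimal) → 8544 = 8×1000 + 5×100 + 44 → eight thousand five hundred forty-four (English words)
eight thousand five hundred forty-four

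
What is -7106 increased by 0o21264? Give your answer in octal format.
Convert 0o21264 (octal) → 2×4096 + 1×512 + 2×64 + 6×8 + 4 = 8884 (decimal)
Compute -7106 + 8884 = 1778
Convert 1778 (decimal) → 1778 = 3×512 + 3×64 + 6×8 + 2 → 0o3362 (octal)
0o3362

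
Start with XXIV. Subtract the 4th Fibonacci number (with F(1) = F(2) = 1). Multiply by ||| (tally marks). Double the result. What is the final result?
Convert XXIV (Roman numeral) → 10 + 10 + 4 = 24 (decimal)
Start: 24
Convert the 4th Fibonacci number (with F(1) = F(2) = 1) (Fibonacci index) → 1, 1, 2, 3 → 3 (decimal)
24 - 3 = 21
Convert ||| (tally marks) → 3 (decimal)
21 × 3 = 63
63 × 2 = 126
126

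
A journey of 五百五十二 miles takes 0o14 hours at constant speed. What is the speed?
Convert 五百五十二 (Chinese numeral) → 5×100 + 5×10 + 2 = 552 (decimal)
Convert 0o14 (octal) → 1×8 + 4 = 12 (decimal)
Compute 552 ÷ 12 = 46
46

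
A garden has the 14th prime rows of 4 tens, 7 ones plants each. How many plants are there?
Convert 4 tens, 7 ones (place-value notation) → 4×10 + 7 = 47 (decimal)
Convert the 14th prime (prime index) → 43 (decimal)
Compute 47 × 43 = 2021
2021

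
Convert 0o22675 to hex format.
Convert 0o22675 (octal) → 2×4096 + 2×512 + 6×64 + 7×8 + 5 = 9661 (decimal)
Convert 9661 (decimal) → 9661 = 2×4096 + 5×256 + 11×16 + 13 → 0x25BD (hexadecimal)
0x25BD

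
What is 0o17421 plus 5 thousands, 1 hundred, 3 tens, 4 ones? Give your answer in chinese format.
Convert 0o17421 (octal) → 1×4096 + 7×512 + 4×64 + 2×8 + 1 = 7953 (decimal)
Convert 5 thousands, 1 hundred, 3 tens, 4 ones (place-value notation) → 5×1000 + 1×100 + 3×10 + 4 = 5134 (decimal)
Compute 7953 + 5134 = 13087
Convert 13087 (decimal) → 13087 = 1×10000 + 3×1000 + 8×10 + 7 → 一万三千零八十七 (Chinese numeral)
一万三千零八十七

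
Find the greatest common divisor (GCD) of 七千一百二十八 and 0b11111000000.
Convert 七千一百二十八 (Chinese numeral) → 7×1000 + 1×100 + 2×10 + 8 = 7128 (decimal)
Convert 0b11111000000 (binary) → 1024 + 512 + 256 + 128 + 64 = 1984 (decimal)
Compute gcd(7128, 1984) = 8
8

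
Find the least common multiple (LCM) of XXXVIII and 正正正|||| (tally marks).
Convert XXXVIII (Roman numeral) → 10 + 10 + 10 + 5 + 1 + 1 + 1 = 38 (decimal)
Convert 正正正|||| (tally marks) → 5 + 5 + 5 + 4 = 19 (decimal)
Compute lcm(38, 19) = 38
38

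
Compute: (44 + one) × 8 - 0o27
Convert one (English words) → 1 (decimal)
Convert 0o27 (octal) → 2×8 + 7 = 23 (decimal)
Expression in decimal: (44 + 1) × 8 - 23
Parentheses first: 44 + 1 = 45
Multiply: 45 × 8 = 360
Subtract: 360 - 23 = 337
337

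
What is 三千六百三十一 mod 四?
Convert 三千六百三十一 (Chinese numeral) → 3×1000 + 6×100 + 3×10 + 1 = 3631 (decimal)
Convert 四 (Chinese numeral) → 4 (decimal)
Compute 3631 mod 4 = 3
3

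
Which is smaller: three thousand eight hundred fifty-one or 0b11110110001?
Convert three thousand eight hundred fifty-one (English words) → 3×1000 + 8×100 + 51 = 3851 (decimal)
Convert 0b11110110001 (binary) → 1024 + 512 + 256 + 128 + 32 + 16 + 1 = 1969 (decimal)
Compare 3851 vs 1969: smaller = 1969
1969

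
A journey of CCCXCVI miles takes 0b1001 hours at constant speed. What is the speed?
Convert CCCXCVI (Roman numeral) → 100 + 100 + 100 + 90 + 5 + 1 = 396 (decimal)
Convert 0b1001 (binary) → 8 + 1 = 9 (decimal)
Compute 396 ÷ 9 = 44
44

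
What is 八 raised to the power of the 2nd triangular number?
Convert 八 (Chinese numeral) → 8 (decimal)
Convert the 2nd triangular number (triangular index) → 2×3/2 = 3 (decimal)
Compute 8 ^ 3 = 512
512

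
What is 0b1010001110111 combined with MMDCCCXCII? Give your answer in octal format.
Convert 0b1010001110111 (binary) → 4096 + 1024 + 64 + 32 + 16 + 4 + 2 + 1 = 5239 (decimal)
Convert MMDCCCXCII (Roman numeral) → 1000 + 1000 + 500 + 100 + 100 + 100 + 90 + 1 + 1 = 2892 (decimal)
Compute 5239 + 2892 = 8131
Convert 8131 (decimal) → 8131 = 1×4096 + 7×512 + 7×64 + 3 → 0o17703 (octal)
0o17703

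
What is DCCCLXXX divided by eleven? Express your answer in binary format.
Convert DCCCLXXX (Roman numeral) → 500 + 100 + 100 + 100 + 50 + 10 + 10 + 10 = 880 (decimal)
Convert eleven (English words) → 11 (decimal)
Compute 880 ÷ 11 = 80
Convert 80 (decimal) → 80 = 64 + 16 → 0b1010000 (binary)
0b1010000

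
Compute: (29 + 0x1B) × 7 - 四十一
Convert 0x1B (hexadecimal) → 1×16 + 11 = 27 (decimal)
Convert 四十一 (Chinese numeral) → 4×10 + 1 = 41 (decimal)
Expression in decimal: (29 + 27) × 7 - 41
Parentheses first: 29 + 27 = 56
Multiply: 56 × 7 = 392
Subtract: 392 - 41 = 351
351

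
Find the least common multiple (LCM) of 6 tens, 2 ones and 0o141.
Convert 6 tens, 2 ones (place-value notation) → 6×10 + 2 = 62 (decimal)
Convert 0o141 (octal) → 1×64 + 4×8 + 1 = 97 (decimal)
Compute lcm(62, 97) = 6014
6014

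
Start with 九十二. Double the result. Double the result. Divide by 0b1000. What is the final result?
Convert 九十二 (Chinese numeral) → 9×10 + 2 = 92 (decimal)
Start: 92
92 × 2 = 184
184 × 2 = 368
Convert 0b1000 (binary) → 8 (decimal)
368 ÷ 8 = 46
46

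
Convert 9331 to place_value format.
Convert 9331 (decimal) → 9331 = 9×1000 + 3×100 + 3×10 + 1 → 9 thousands, 3 hundreds, 3 tens, 1 one (place-value notation)
9 thousands, 3 hundreds, 3 tens, 1 one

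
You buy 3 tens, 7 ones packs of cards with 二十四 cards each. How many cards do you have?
Convert 二十四 (Chinese numeral) → 2×10 + 4 = 24 (decimal)
Convert 3 tens, 7 ones (place-value notation) → 3×10 + 7 = 37 (decimal)
Compute 24 × 37 = 888
888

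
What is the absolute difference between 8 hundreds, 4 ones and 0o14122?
Convert 8 hundreds, 4 ones (place-value notation) → 8×100 + 4 = 804 (decimal)
Convert 0o14122 (octal) → 1×4096 + 4×512 + 1×64 + 2×8 + 2 = 6226 (decimal)
Compute |804 - 6226| = 5422
5422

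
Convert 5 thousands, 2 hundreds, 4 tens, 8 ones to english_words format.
Convert 5 thousands, 2 hundreds, 4 tens, 8 ones (place-value notation) → 5×1000 + 2×100 + 4×10 + 8 = 5248 (decimal)
Convert 5248 (decimal) → 5248 = 5×1000 + 2×100 + 48 → five thousand two hundred forty-eight (English words)
five thousand two hundred forty-eight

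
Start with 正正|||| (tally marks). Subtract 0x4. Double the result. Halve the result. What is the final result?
Convert 正正|||| (tally marks) → 5 + 5 + 4 = 14 (decimal)
Start: 14
Convert 0x4 (hexadecimal) → 4 (decimal)
14 - 4 = 10
10 × 2 = 20
20 ÷ 2 = 10
10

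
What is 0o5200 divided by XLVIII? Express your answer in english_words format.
Convert 0o5200 (octal) → 5×512 + 2×64 = 2688 (decimal)
Convert XLVIII (Roman numeral) → 40 + 5 + 1 + 1 + 1 = 48 (decimal)
Compute 2688 ÷ 48 = 56
Convert 56 (decimal) → fifty-six (English words)
fifty-six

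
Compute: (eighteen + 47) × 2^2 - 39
Convert eighteen (English words) → 18 (decimal)
Convert 2^2 (power) → 4 (decimal)
Expression in decimal: (18 + 47) × 4 - 39
Parentheses first: 18 + 47 = 65
Multiply: 65 × 4 = 260
Subtract: 260 - 39 = 221
221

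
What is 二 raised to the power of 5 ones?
Convert 二 (Chinese numeral) → 2 (decimal)
Convert 5 ones (place-value notation) → 5 (decimal)
Compute 2 ^ 5 = 32
32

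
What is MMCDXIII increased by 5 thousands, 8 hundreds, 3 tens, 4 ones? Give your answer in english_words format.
Convert MMCDXIII (Roman numeral) → 1000 + 1000 + 400 + 10 + 1 + 1 + 1 = 2413 (decimal)
Convert 5 thousands, 8 hundreds, 3 tens, 4 ones (place-value notation) → 5×1000 + 8×100 + 3×10 + 4 = 5834 (decimal)
Compute 2413 + 5834 = 8247
Convert 8247 (decimal) → 8247 = 8×1000 + 2×100 + 47 → eight thousand two hundred forty-seven (English words)
eight thousand two hundred forty-seven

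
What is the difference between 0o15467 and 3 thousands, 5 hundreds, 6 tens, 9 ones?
Convert 0o15467 (octal) → 1×4096 + 5×512 + 4×64 + 6×8 + 7 = 6967 (decimal)
Convert 3 thousands, 5 hundreds, 6 tens, 9 ones (place-value notation) → 3×1000 + 5×100 + 6×10 + 9 = 3569 (decimal)
Difference: |6967 - 3569| = 3398
3398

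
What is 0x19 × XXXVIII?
Convert 0x19 (hexadecimal) → 1×16 + 9 = 25 (decimal)
Convert XXXVIII (Roman numeral) → 10 + 10 + 10 + 5 + 1 + 1 + 1 = 38 (decimal)
Compute 25 × 38 = 950
950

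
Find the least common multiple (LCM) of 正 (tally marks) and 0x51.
Convert 正 (tally marks) → 5 (decimal)
Convert 0x51 (hexadecimal) → 5×16 + 1 = 81 (decimal)
Compute lcm(5, 81) = 405
405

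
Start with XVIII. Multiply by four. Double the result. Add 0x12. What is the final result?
Convert XVIII (Roman numeral) → 10 + 5 + 1 + 1 + 1 = 18 (decimal)
Start: 18
Convert four (English words) → 4 (decimal)
18 × 4 = 72
72 × 2 = 144
Convert 0x12 (hexadecimal) → 1×16 + 2 = 18 (decimal)
144 + 18 = 162
162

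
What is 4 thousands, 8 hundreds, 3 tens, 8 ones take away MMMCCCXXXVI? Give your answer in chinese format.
Convert 4 thousands, 8 hundreds, 3 tens, 8 ones (place-value notation) → 4×1000 + 8×100 + 3×10 + 8 = 4838 (decimal)
Convert MMMCCCXXXVI (Roman numeral) → 1000 + 1000 + 1000 + 100 + 100 + 100 + 10 + 10 + 10 + 5 + 1 = 3336 (decimal)
Compute 4838 - 3336 = 1502
Convert 1502 (decimal) → 1502 = 1×1000 + 5×100 + 2 → 一千五百零二 (Chinese numeral)
一千五百零二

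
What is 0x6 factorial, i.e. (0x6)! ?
Convert 0x6 (hexadecimal) → 6 (decimal)
Compute 6! = 720
720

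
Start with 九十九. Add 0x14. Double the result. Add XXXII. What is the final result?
Convert 九十九 (Chinese numeral) → 9×10 + 9 = 99 (decimal)
Start: 99
Convert 0x14 (hexadecimal) → 1×16 + 4 = 20 (decimal)
99 + 20 = 119
119 × 2 = 238
Convert XXXII (Roman numeral) → 10 + 10 + 10 + 1 + 1 = 32 (decimal)
238 + 32 = 270
270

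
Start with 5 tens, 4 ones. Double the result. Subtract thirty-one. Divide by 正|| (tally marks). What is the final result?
Convert 5 tens, 4 ones (place-value notation) → 5×10 + 4 = 54 (decimal)
Start: 54
54 × 2 = 108
Convert thirty-one (English words) → 31 (decimal)
108 - 31 = 77
Convert 正|| (tally marks) → 5 + 2 = 7 (decimal)
77 ÷ 7 = 11
11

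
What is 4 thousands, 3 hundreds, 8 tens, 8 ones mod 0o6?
Convert 4 thousands, 3 hundreds, 8 tens, 8 ones (place-value notation) → 4×1000 + 3×100 + 8×10 + 8 = 4388 (decimal)
Convert 0o6 (octal) → 6 (decimal)
Compute 4388 mod 6 = 2
2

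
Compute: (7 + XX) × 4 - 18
Convert XX (Roman numeral) → 10 + 10 = 20 (decimal)
Expression in decimal: (7 + 20) × 4 - 18
Parentheses first: 7 + 20 = 27
Multiply: 27 × 4 = 108
Subtract: 108 - 18 = 90
90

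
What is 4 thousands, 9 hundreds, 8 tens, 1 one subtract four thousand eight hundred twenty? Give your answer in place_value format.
Convert 4 thousands, 9 hundreds, 8 tens, 1 one (place-value notation) → 4×1000 + 9×100 + 8×10 + 1 = 4981 (decimal)
Convert four thousand eight hundred twenty (English words) → 4×1000 + 8×100 + 20 = 4820 (decimal)
Compute 4981 - 4820 = 161
Convert 161 (decimal) → 161 = 1×100 + 6×10 + 1 → 1 hundred, 6 tens, 1 one (place-value notation)
1 hundred, 6 tens, 1 one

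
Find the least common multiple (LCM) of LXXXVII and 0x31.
Convert LXXXVII (Roman numeral) → 50 + 10 + 10 + 10 + 5 + 1 + 1 = 87 (decimal)
Convert 0x31 (hexadecimal) → 3×16 + 1 = 49 (decimal)
Compute lcm(87, 49) = 4263
4263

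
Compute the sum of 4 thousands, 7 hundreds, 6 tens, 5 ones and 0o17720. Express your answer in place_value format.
Convert 4 thousands, 7 hundreds, 6 tens, 5 ones (place-value notation) → 4×1000 + 7×100 + 6×10 + 5 = 4765 (decimal)
Convert 0o17720 (octal) → 1×4096 + 7×512 + 7×64 + 2×8 = 8144 (decimal)
Compute 4765 + 8144 = 12909
Convert 12909 (decimal) → 12909 = 12×1000 + 9×100 + 9 → 12 thousands, 9 hundreds, 9 ones (place-value notation)
12 thousands, 9 hundreds, 9 ones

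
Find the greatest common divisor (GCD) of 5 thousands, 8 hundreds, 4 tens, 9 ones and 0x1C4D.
Convert 5 thousands, 8 hundreds, 4 tens, 9 ones (place-value notation) → 5×1000 + 8×100 + 4×10 + 9 = 5849 (decimal)
Convert 0x1C4D (hexadecimal) → 1×4096 + 12×256 + 4×16 + 13 = 7245 (decimal)
Compute gcd(5849, 7245) = 1
1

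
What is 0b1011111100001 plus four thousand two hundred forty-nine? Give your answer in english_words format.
Convert 0b1011111100001 (binary) → 4096 + 1024 + 512 + 256 + 128 + 64 + 32 + 1 = 6113 (decimal)
Convert four thousand two hundred forty-nine (English words) → 4×1000 + 2×100 + 49 = 4249 (decimal)
Compute 6113 + 4249 = 10362
Convert 10362 (decimal) → 10362 = 10×1000 + 3×100 + 62 → ten thousand three hundred sixty-two (English words)
ten thousand three hundred sixty-two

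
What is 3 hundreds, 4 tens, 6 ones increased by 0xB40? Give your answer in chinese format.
Convert 3 hundreds, 4 tens, 6 ones (place-value notation) → 3×100 + 4×10 + 6 = 346 (decimal)
Convert 0xB40 (hexadecimal) → 11×256 + 4×16 = 2880 (decimal)
Compute 346 + 2880 = 3226
Convert 3226 (decimal) → 3226 = 3×1000 + 2×100 + 2×10 + 6 → 三千二百二十六 (Chinese numeral)
三千二百二十六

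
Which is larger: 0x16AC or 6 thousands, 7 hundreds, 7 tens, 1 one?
Convert 0x16AC (hexadecimal) → 1×4096 + 6×256 + 10×16 + 12 = 5804 (decimal)
Convert 6 thousands, 7 hundreds, 7 tens, 1 one (place-value notation) → 6×1000 + 7×100 + 7×10 + 1 = 6771 (decimal)
Compare 5804 vs 6771: larger = 6771
6771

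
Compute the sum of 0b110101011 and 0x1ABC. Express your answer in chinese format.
Convert 0b110101011 (binary) → 256 + 128 + 32 + 8 + 2 + 1 = 427 (decimal)
Convert 0x1ABC (hexadecimal) → 1×4096 + 10×256 + 11×16 + 12 = 6844 (decimal)
Compute 427 + 6844 = 7271
Convert 7271 (decimal) → 7271 = 7×1000 + 2×100 + 7×10 + 1 → 七千二百七十一 (Chinese numeral)
七千二百七十一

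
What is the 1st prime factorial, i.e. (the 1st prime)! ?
Convert the 1st prime (prime index) → 2 (decimal)
Compute 2! = 2
2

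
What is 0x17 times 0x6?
Convert 0x17 (hexadecimal) → 1×16 + 7 = 23 (decimal)
Convert 0x6 (hexadecimal) → 6 (decimal)
Compute 23 × 6 = 138
138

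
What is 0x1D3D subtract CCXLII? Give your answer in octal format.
Convert 0x1D3D (hexadecimal) → 1×4096 + 13×256 + 3×16 + 13 = 7485 (decimal)
Convert CCXLII (Roman numeral) → 100 + 100 + 40 + 1 + 1 = 242 (decimal)
Compute 7485 - 242 = 7243
Convert 7243 (decimal) → 7243 = 1×4096 + 6×512 + 1×64 + 1×8 + 3 → 0o16113 (octal)
0o16113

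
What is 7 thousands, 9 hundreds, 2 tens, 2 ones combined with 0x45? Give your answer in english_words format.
Convert 7 thousands, 9 hundreds, 2 tens, 2 ones (place-value notation) → 7×1000 + 9×100 + 2×10 + 2 = 7922 (decimal)
Convert 0x45 (hexadecimal) → 4×16 + 5 = 69 (decimal)
Compute 7922 + 69 = 7991
Convert 7991 (decimal) → 7991 = 7×1000 + 9×100 + 91 → seven thousand nine hundred ninety-one (English words)
seven thousand nine hundred ninety-one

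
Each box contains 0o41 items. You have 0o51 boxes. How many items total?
Convert 0o41 (octal) → 4×8 + 1 = 33 (decimal)
Convert 0o51 (octal) → 5×8 + 1 = 41 (decimal)
Compute 33 × 41 = 1353
1353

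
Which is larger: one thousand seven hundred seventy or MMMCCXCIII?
Convert one thousand seven hundred seventy (English words) → 1×1000 + 7×100 + 70 = 1770 (decimal)
Convert MMMCCXCIII (Roman numeral) → 1000 + 1000 + 1000 + 100 + 100 + 90 + 1 + 1 + 1 = 3293 (decimal)
Compare 1770 vs 3293: larger = 3293
3293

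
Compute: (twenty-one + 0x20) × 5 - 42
Convert twenty-one (English words) → 21 (decimal)
Convert 0x20 (hexadecimal) → 2×16 = 32 (decimal)
Expression in decimal: (21 + 32) × 5 - 42
Parentheses first: 21 + 32 = 53
Multiply: 53 × 5 = 265
Subtract: 265 - 42 = 223
223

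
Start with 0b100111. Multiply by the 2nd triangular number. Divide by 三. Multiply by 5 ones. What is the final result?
Convert 0b100111 (binary) → 32 + 4 + 2 + 1 = 39 (decimal)
Start: 39
Convert the 2nd triangular number (triangular index) → 2×3/2 = 3 (decimal)
39 × 3 = 117
Convert 三 (Chinese numeral) → 3 (decimal)
117 ÷ 3 = 39
Convert 5 ones (place-value notation) → 5 (decimal)
39 × 5 = 195
195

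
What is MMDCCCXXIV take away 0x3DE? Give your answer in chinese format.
Convert MMDCCCXXIV (Roman numeral) → 1000 + 1000 + 500 + 100 + 100 + 100 + 10 + 10 + 4 = 2824 (decimal)
Convert 0x3DE (hexadecimal) → 3×256 + 13×16 + 14 = 990 (decimal)
Compute 2824 - 990 = 1834
Convert 1834 (decimal) → 1834 = 1×1000 + 8×100 + 3×10 + 4 → 一千八百三十四 (Chinese numeral)
一千八百三十四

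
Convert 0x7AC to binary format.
Convert 0x7AC (hexadecimal) → 7×256 + 10×16 + 12 = 1964 (decimal)
Convert 1964 (decimal) → 1964 = 1024 + 512 + 256 + 128 + 32 + 8 + 4 → 0b11110101100 (binary)
0b11110101100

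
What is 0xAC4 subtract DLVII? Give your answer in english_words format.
Convert 0xAC4 (hexadecimal) → 10×256 + 12×16 + 4 = 2756 (decimal)
Convert DLVII (Roman numeral) → 500 + 50 + 5 + 1 + 1 = 557 (decimal)
Compute 2756 - 557 = 2199
Convert 2199 (decimal) → 2199 = 2×1000 + 1×100 + 99 → two thousand one hundred ninety-nine (English words)
two thousand one hundred ninety-nine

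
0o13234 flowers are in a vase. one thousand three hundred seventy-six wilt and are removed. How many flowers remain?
Convert 0o13234 (octal) → 1×4096 + 3×512 + 2×64 + 3×8 + 4 = 5788 (decimal)
Convert one thousand three hundred seventy-six (English words) → 1×1000 + 3×100 + 76 = 1376 (decimal)
Compute 5788 - 1376 = 4412
4412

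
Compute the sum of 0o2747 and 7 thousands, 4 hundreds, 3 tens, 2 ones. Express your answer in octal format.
Convert 0o2747 (octal) → 2×512 + 7×64 + 4×8 + 7 = 1511 (decimal)
Convert 7 thousands, 4 hundreds, 3 tens, 2 ones (place-value notation) → 7×1000 + 4×100 + 3×10 + 2 = 7432 (decimal)
Compute 1511 + 7432 = 8943
Convert 8943 (decimal) → 8943 = 2×4096 + 1×512 + 3×64 + 5×8 + 7 → 0o21357 (octal)
0o21357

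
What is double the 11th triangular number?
The 11th triangular number = 11×12/2 = 66
Compute 66 × 2 = 132
132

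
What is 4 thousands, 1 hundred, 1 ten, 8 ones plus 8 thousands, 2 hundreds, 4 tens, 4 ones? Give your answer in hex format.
Convert 4 thousands, 1 hundred, 1 ten, 8 ones (place-value notation) → 4×1000 + 1×100 + 1×10 + 8 = 4118 (decimal)
Convert 8 thousands, 2 hundreds, 4 tens, 4 ones (place-value notation) → 8×1000 + 2×100 + 4×10 + 4 = 8244 (decimal)
Compute 4118 + 8244 = 12362
Convert 12362 (decimal) → 12362 = 3×4096 + 4×16 + 10 → 0x304A (hexadecimal)
0x304A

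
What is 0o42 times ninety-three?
Convert 0o42 (octal) → 4×8 + 2 = 34 (decimal)
Convert ninety-three (English words) → 93 (decimal)
Compute 34 × 93 = 3162
3162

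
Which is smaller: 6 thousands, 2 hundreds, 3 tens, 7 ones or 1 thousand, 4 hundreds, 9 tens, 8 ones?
Convert 6 thousands, 2 hundreds, 3 tens, 7 ones (place-value notation) → 6×1000 + 2×100 + 3×10 + 7 = 6237 (decimal)
Convert 1 thousand, 4 hundreds, 9 tens, 8 ones (place-value notation) → 1×1000 + 4×100 + 9×10 + 8 = 1498 (decimal)
Compare 6237 vs 1498: smaller = 1498
1498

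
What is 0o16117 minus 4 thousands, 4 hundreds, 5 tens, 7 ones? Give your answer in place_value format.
Convert 0o16117 (octal) → 1×4096 + 6×512 + 1×64 + 1×8 + 7 = 7247 (decimal)
Convert 4 thousands, 4 hundreds, 5 tens, 7 ones (place-value notation) → 4×1000 + 4×100 + 5×10 + 7 = 4457 (decimal)
Compute 7247 - 4457 = 2790
Convert 2790 (decimal) → 2790 = 2×1000 + 7×100 + 9×10 → 2 thousands, 7 hundreds, 9 tens (place-value notation)
2 thousands, 7 hundreds, 9 tens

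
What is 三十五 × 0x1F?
Convert 三十五 (Chinese numeral) → 3×10 + 5 = 35 (decimal)
Convert 0x1F (hexadecimal) → 1×16 + 15 = 31 (decimal)
Compute 35 × 31 = 1085
1085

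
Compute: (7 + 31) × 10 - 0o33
Convert 0o33 (octal) → 3×8 + 3 = 27 (decimal)
Expression in decimal: (7 + 31) × 10 - 27
Parentheses first: 7 + 31 = 38
Multiply: 38 × 10 = 380
Subtract: 380 - 27 = 353
353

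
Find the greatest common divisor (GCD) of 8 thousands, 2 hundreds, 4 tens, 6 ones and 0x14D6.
Convert 8 thousands, 2 hundreds, 4 tens, 6 ones (place-value notation) → 8×1000 + 2×100 + 4×10 + 6 = 8246 (decimal)
Convert 0x14D6 (hexadecimal) → 1×4096 + 4×256 + 13×16 + 6 = 5334 (decimal)
Compute gcd(8246, 5334) = 14
14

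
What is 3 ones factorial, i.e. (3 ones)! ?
Convert 3 ones (place-value notation) → 3 (decimal)
Compute 3! = 6
6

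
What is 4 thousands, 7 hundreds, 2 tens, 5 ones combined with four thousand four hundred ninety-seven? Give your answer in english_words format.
Convert 4 thousands, 7 hundreds, 2 tens, 5 ones (place-value notation) → 4×1000 + 7×100 + 2×10 + 5 = 4725 (decimal)
Convert four thousand four hundred ninety-seven (English words) → 4×1000 + 4×100 + 97 = 4497 (decimal)
Compute 4725 + 4497 = 9222
Convert 9222 (decimal) → 9222 = 9×1000 + 2×100 + 22 → nine thousand two hundred twenty-two (English words)
nine thousand two hundred twenty-two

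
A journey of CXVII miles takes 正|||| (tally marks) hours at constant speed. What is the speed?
Convert CXVII (Roman numeral) → 100 + 10 + 5 + 1 + 1 = 117 (decimal)
Convert 正|||| (tally marks) → 5 + 4 = 9 (decimal)
Compute 117 ÷ 9 = 13
13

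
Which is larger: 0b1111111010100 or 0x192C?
Convert 0b1111111010100 (binary) → 4096 + 2048 + 1024 + 512 + 256 + 128 + 64 + 16 + 4 = 8148 (decimal)
Convert 0x192C (hexadecimal) → 1×4096 + 9×256 + 2×16 + 12 = 6444 (decimal)
Compare 8148 vs 6444: larger = 8148
8148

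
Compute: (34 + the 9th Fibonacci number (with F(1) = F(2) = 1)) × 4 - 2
Convert the 9th Fibonacci number (with F(1) = F(2) = 1) (Fibonacci index) → 1, 1, 2, 3, 5, 8, 13, 21, 34 → 34 (decimal)
Expression in decimal: (34 + 34) × 4 - 2
Parentheses first: 34 + 34 = 68
Multiply: 68 × 4 = 272
Subtract: 272 - 2 = 270
270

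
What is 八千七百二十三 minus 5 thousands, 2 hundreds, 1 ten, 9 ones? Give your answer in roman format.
Convert 八千七百二十三 (Chinese numeral) → 8×1000 + 7×100 + 2×10 + 3 = 8723 (decimal)
Convert 5 thousands, 2 hundreds, 1 ten, 9 ones (place-value notation) → 5×1000 + 2×100 + 1×10 + 9 = 5219 (decimal)
Compute 8723 - 5219 = 3504
Convert 3504 (decimal) → 3504 = 1000 + 1000 + 1000 + 500 + 4 → MMMDIV (Roman numeral)
MMMDIV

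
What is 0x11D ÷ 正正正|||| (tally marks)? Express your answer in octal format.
Convert 0x11D (hexadecimal) → 1×256 + 1×16 + 13 = 285 (decimal)
Convert 正正正|||| (tally marks) → 5 + 5 + 5 + 4 = 19 (decimal)
Compute 285 ÷ 19 = 15
Convert 15 (decimal) → 15 = 1×8 + 7 → 0o17 (octal)
0o17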